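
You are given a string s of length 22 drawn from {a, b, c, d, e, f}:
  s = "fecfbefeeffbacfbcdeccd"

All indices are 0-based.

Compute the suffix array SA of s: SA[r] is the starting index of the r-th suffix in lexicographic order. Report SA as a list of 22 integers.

[12, 11, 15, 4, 19, 20, 16, 13, 2, 21, 17, 18, 1, 7, 5, 8, 10, 14, 3, 0, 6, 9]

sorted suffixes:
  #0 SA[0]=12  'acfbcdeccd'
  #1 SA[1]=11  'bacfbcdeccd'
  #2 SA[2]=15  'bcdeccd'
  #3 SA[3]=4  'befeeffbacfbcdeccd'
  #4 SA[4]=19  'ccd'
  #5 SA[5]=20  'cd'
  #6 SA[6]=16  'cdeccd'
  #7 SA[7]=13  'cfbcdeccd'
  #8 SA[8]=2  'cfbefeeffbacfbcdeccd'
  #9 SA[9]=21  'd'
  #10 SA[10]=17  'deccd'
  #11 SA[11]=18  'eccd'
  #12 SA[12]=1  'ecfbefeeffbacfbcdeccd'
  #13 SA[13]=7  'eeffbacfbcdeccd'
  #14 SA[14]=5  'efeeffbacfbcdeccd'
  #15 SA[15]=8  'effbacfbcdeccd'
  #16 SA[16]=10  'fbacfbcdeccd'
  #17 SA[17]=14  'fbcdeccd'
  #18 SA[18]=3  'fbefeeffbacfbcdeccd'
  #19 SA[19]=0  'fecfbefeeffbacfbcdeccd'
  #20 SA[20]=6  'feeffbacfbcdeccd'
  #21 SA[21]=9  'ffbacfbcdeccd'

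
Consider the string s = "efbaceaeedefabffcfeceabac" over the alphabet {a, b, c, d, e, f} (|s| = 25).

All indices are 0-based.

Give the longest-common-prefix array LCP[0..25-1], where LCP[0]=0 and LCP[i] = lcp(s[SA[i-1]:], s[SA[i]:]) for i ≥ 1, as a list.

rank→(start, suffix):
  0 → (21, 'abac')
  1 → (12, 'abffcfeceabac')
  2 → (23, 'ac')
  3 → (3, 'aceaeedefabffcfeceabac')
  4 → (6, 'aeedefabffcfeceabac')
  5 → (22, 'bac')
  6 → (2, 'baceaeedefabffcfeceabac')
  7 → (13, 'bffcfeceabac')
  8 → (24, 'c')
  9 → (19, 'ceabac')
  10 → (4, 'ceaeedefabffcfeceabac')
  11 → (16, 'cfeceabac')
  12 → (9, 'defabffcfeceabac')
  13 → (20, 'eabac')
  14 → (5, 'eaeedefabffcfeceabac')
  15 → (18, 'eceabac')
  16 → (8, 'edefabffcfeceabac')
  17 → (7, 'eedefabffcfeceabac')
  18 → (10, 'efabffcfeceabac')
  19 → (0, 'efbaceaeedefabffcfeceabac')
  20 → (11, 'fabffcfeceabac')
  21 → (1, 'fbaceaeedefabffcfeceabac')
  22 → (15, 'fcfeceabac')
  23 → (17, 'feceabac')
  24 → (14, 'ffcfeceabac')

SA = [21, 12, 23, 3, 6, 22, 2, 13, 24, 19, 4, 16, 9, 20, 5, 18, 8, 7, 10, 0, 11, 1, 15, 17, 14]
rank  pair      lcp
   1  s[21:],s[12:]  2  'ab'
   2  s[12:],s[23:]  1  'a'
   3  s[23:],s[3:]  2  'ac'
   4  s[3:],s[6:]  1  'a'
   5  s[6:],s[22:]  0  ''
   6  s[22:],s[2:]  3  'bac'
   7  s[2:],s[13:]  1  'b'
   8  s[13:],s[24:]  0  ''
   9  s[24:],s[19:]  1  'c'
  10  s[19:],s[4:]  3  'cea'
  11  s[4:],s[16:]  1  'c'
  12  s[16:],s[9:]  0  ''
  13  s[9:],s[20:]  0  ''
  14  s[20:],s[5:]  2  'ea'
  15  s[5:],s[18:]  1  'e'
  16  s[18:],s[8:]  1  'e'
  17  s[8:],s[7:]  1  'e'
  18  s[7:],s[10:]  1  'e'
  19  s[10:],s[0:]  2  'ef'
  20  s[0:],s[11:]  0  ''
  21  s[11:],s[1:]  1  'f'
  22  s[1:],s[15:]  1  'f'
  23  s[15:],s[17:]  1  'f'
  24  s[17:],s[14:]  1  'f'

[0, 2, 1, 2, 1, 0, 3, 1, 0, 1, 3, 1, 0, 0, 2, 1, 1, 1, 1, 2, 0, 1, 1, 1, 1]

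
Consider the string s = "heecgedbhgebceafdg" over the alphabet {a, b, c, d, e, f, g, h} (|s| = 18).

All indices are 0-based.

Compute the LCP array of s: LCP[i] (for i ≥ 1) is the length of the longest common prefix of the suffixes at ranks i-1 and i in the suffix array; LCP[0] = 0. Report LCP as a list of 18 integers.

rank | idx | suffix
   0 |  14 | afdg
   1 |  11 | bceafdg
   2 |   7 | bhgebceafdg
   3 |  12 | ceafdg
   4 |   3 | cgedbhgebceafdg
   5 |   6 | dbhgebceafdg
   6 |  16 | dg
   7 |  13 | eafdg
   8 |  10 | ebceafdg
   9 |   2 | ecgedbhgebceafdg
  10 |   5 | edbhgebceafdg
  11 |   1 | eecgedbhgebceafdg
  12 |  15 | fdg
  13 |  17 | g
  14 |   9 | gebceafdg
  15 |   4 | gedbhgebceafdg
  16 |   0 | heecgedbhgebceafdg
  17 |   8 | hgebceafdg

SA = [14, 11, 7, 12, 3, 6, 16, 13, 10, 2, 5, 1, 15, 17, 9, 4, 0, 8]
[i] adj suffixes → lcp
  [1] 14/11 → 0 ('')
  [2] 11/7 → 1 ('b')
  [3] 7/12 → 0 ('')
  [4] 12/3 → 1 ('c')
  [5] 3/6 → 0 ('')
  [6] 6/16 → 1 ('d')
  [7] 16/13 → 0 ('')
  [8] 13/10 → 1 ('e')
  [9] 10/2 → 1 ('e')
  [10] 2/5 → 1 ('e')
  [11] 5/1 → 1 ('e')
  [12] 1/15 → 0 ('')
  [13] 15/17 → 0 ('')
  [14] 17/9 → 1 ('g')
  [15] 9/4 → 2 ('ge')
  [16] 4/0 → 0 ('')
  [17] 0/8 → 1 ('h')

[0, 0, 1, 0, 1, 0, 1, 0, 1, 1, 1, 1, 0, 0, 1, 2, 0, 1]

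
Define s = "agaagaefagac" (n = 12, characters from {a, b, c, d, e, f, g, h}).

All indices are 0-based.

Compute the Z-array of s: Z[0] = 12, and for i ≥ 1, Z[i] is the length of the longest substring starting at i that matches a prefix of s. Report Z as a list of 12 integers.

[12, 0, 1, 3, 0, 1, 0, 0, 3, 0, 1, 0]

Z[0]=12
i=1: outside box; Z[1]=0
i=2: outside box; Z[2]=1 scan→box=[2,3)
i=3: outside box; Z[3]=3 scan→box=[3,6)
i=4: min(r-i=2, Z[1]=0)=0; Z[4]=0
i=5: min(r-i=1, Z[2]=1)=1; Z[5]=1
i=6: outside box; Z[6]=0
i=7: outside box; Z[7]=0
i=8: outside box; Z[8]=3 scan→box=[8,11)
i=9: min(r-i=2, Z[1]=0)=0; Z[9]=0
i=10: min(r-i=1, Z[2]=1)=1; Z[10]=1
i=11: outside box; Z[11]=0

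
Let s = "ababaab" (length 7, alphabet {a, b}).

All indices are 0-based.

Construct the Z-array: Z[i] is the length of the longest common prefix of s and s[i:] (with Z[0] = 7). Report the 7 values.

Z[0]=7
i=1: outside box; Z[1]=0
i=2: outside box; Z[2]=3 extend→box=[2,5)
i=3: min(r-i=2, Z[1]=0)=0; Z[3]=0
i=4: min(r-i=1, Z[2]=3)=1; Z[4]=1
i=5: outside box; Z[5]=2 extend→box=[5,7)
i=6: min(r-i=1, Z[1]=0)=0; Z[6]=0

[7, 0, 3, 0, 1, 2, 0]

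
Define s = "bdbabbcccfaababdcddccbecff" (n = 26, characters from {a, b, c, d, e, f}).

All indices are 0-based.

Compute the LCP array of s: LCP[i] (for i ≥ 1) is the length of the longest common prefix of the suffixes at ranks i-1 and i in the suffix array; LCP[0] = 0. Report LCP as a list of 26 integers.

[0, 1, 2, 2, 0, 3, 1, 1, 1, 2, 1, 0, 1, 2, 2, 1, 1, 2, 0, 1, 2, 1, 0, 0, 1, 1]

rank | idx | suffix
   0 |  10 | aababdcddccbecff
   1 |  11 | ababdcddccbecff
   2 |   3 | abbcccfaababdcddccbecff
   3 |  13 | abdcddccbecff
   4 |   2 | babbcccfaababdcddccbecff
   5 |  12 | babdcddccbecff
   6 |   4 | bbcccfaababdcddccbecff
   7 |   5 | bcccfaababdcddccbecff
   8 |   0 | bdbabbcccfaababdcddccbecff
   9 |  14 | bdcddccbecff
  10 |  21 | becff
  11 |  20 | cbecff
  12 |  19 | ccbecff
  13 |   6 | cccfaababdcddccbecff
  14 |   7 | ccfaababdcddccbecff
  15 |  16 | cddccbecff
  16 |   8 | cfaababdcddccbecff
  17 |  23 | cff
  18 |   1 | dbabbcccfaababdcddccbecff
  19 |  18 | dccbecff
  20 |  15 | dcddccbecff
  21 |  17 | ddccbecff
  22 |  22 | ecff
  23 |  25 | f
  24 |   9 | faababdcddccbecff
  25 |  24 | ff

SA = [10, 11, 3, 13, 2, 12, 4, 5, 0, 14, 21, 20, 19, 6, 7, 16, 8, 23, 1, 18, 15, 17, 22, 25, 9, 24]
i: (SA[i-1],SA[i]) lcp shared
  1: (10,11) 1 'a'
  2: (11,3) 2 'ab'
  3: (3,13) 2 'ab'
  4: (13,2) 0 ''
  5: (2,12) 3 'bab'
  6: (12,4) 1 'b'
  7: (4,5) 1 'b'
  8: (5,0) 1 'b'
  9: (0,14) 2 'bd'
  10: (14,21) 1 'b'
  11: (21,20) 0 ''
  12: (20,19) 1 'c'
  13: (19,6) 2 'cc'
  14: (6,7) 2 'cc'
  15: (7,16) 1 'c'
  16: (16,8) 1 'c'
  17: (8,23) 2 'cf'
  18: (23,1) 0 ''
  19: (1,18) 1 'd'
  20: (18,15) 2 'dc'
  21: (15,17) 1 'd'
  22: (17,22) 0 ''
  23: (22,25) 0 ''
  24: (25,9) 1 'f'
  25: (9,24) 1 'f'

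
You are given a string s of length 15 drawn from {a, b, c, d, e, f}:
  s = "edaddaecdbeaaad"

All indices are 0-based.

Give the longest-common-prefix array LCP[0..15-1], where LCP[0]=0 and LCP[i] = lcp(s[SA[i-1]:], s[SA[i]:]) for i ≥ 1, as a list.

[0, 2, 1, 2, 1, 0, 0, 0, 1, 2, 1, 1, 0, 1, 1]

sorted suffixes:
  #0 SA[0]=11  'aaad'
  #1 SA[1]=12  'aad'
  #2 SA[2]=13  'ad'
  #3 SA[3]=2  'addaecdbeaaad'
  #4 SA[4]=5  'aecdbeaaad'
  #5 SA[5]=9  'beaaad'
  #6 SA[6]=7  'cdbeaaad'
  #7 SA[7]=14  'd'
  #8 SA[8]=1  'daddaecdbeaaad'
  #9 SA[9]=4  'daecdbeaaad'
  #10 SA[10]=8  'dbeaaad'
  #11 SA[11]=3  'ddaecdbeaaad'
  #12 SA[12]=10  'eaaad'
  #13 SA[13]=6  'ecdbeaaad'
  #14 SA[14]=0  'edaddaecdbeaaad'

SA = [11, 12, 13, 2, 5, 9, 7, 14, 1, 4, 8, 3, 10, 6, 0]
rank  pair      lcp
   1  s[11:],s[12:]  2  'aa'
   2  s[12:],s[13:]  1  'a'
   3  s[13:],s[2:]  2  'ad'
   4  s[2:],s[5:]  1  'a'
   5  s[5:],s[9:]  0  ''
   6  s[9:],s[7:]  0  ''
   7  s[7:],s[14:]  0  ''
   8  s[14:],s[1:]  1  'd'
   9  s[1:],s[4:]  2  'da'
  10  s[4:],s[8:]  1  'd'
  11  s[8:],s[3:]  1  'd'
  12  s[3:],s[10:]  0  ''
  13  s[10:],s[6:]  1  'e'
  14  s[6:],s[0:]  1  'e'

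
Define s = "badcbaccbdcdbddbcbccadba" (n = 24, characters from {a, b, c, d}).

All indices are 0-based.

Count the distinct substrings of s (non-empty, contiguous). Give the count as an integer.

269

rank→(start, suffix):
  0 → (23, 'a')
  1 → (5, 'accbdcdbddbcbccadba')
  2 → (20, 'adba')
  3 → (1, 'adcbaccbdcdbddbcbccadba')
  4 → (22, 'ba')
  5 → (4, 'baccbdcdbddbcbccadba')
  6 → (0, 'badcbaccbdcdbddbcbccadba')
  7 → (15, 'bcbccadba')
  8 → (17, 'bccadba')
  9 → (8, 'bdcdbddbcbccadba')
  10 → (12, 'bddbcbccadba')
  11 → (19, 'cadba')
  12 → (3, 'cbaccbdcdbddbcbccadba')
  13 → (16, 'cbccadba')
  14 → (7, 'cbdcdbddbcbccadba')
  15 → (18, 'ccadba')
  16 → (6, 'ccbdcdbddbcbccadba')
  17 → (10, 'cdbddbcbccadba')
  18 → (21, 'dba')
  19 → (14, 'dbcbccadba')
  20 → (11, 'dbddbcbccadba')
  21 → (2, 'dcbaccbdcdbddbcbccadba')
  22 → (9, 'dcdbddbcbccadba')
  23 → (13, 'ddbcbccadba')

SA = [23, 5, 20, 1, 22, 4, 0, 15, 17, 8, 12, 19, 3, 16, 7, 18, 6, 10, 21, 14, 11, 2, 9, 13]
rank  pair      lcp
   1  s[23:],s[5:]  1  'a'
   2  s[5:],s[20:]  1  'a'
   3  s[20:],s[1:]  2  'ad'
   4  s[1:],s[22:]  0  ''
   5  s[22:],s[4:]  2  'ba'
   6  s[4:],s[0:]  2  'ba'
   7  s[0:],s[15:]  1  'b'
   8  s[15:],s[17:]  2  'bc'
   9  s[17:],s[8:]  1  'b'
  10  s[8:],s[12:]  2  'bd'
  11  s[12:],s[19:]  0  ''
  12  s[19:],s[3:]  1  'c'
  13  s[3:],s[16:]  2  'cb'
  14  s[16:],s[7:]  2  'cb'
  15  s[7:],s[18:]  1  'c'
  16  s[18:],s[6:]  2  'cc'
  17  s[6:],s[10:]  1  'c'
  18  s[10:],s[21:]  0  ''
  19  s[21:],s[14:]  2  'db'
  20  s[14:],s[11:]  2  'db'
  21  s[11:],s[2:]  1  'd'
  22  s[2:],s[9:]  2  'dc'
  23  s[9:],s[13:]  1  'd'

n(n+1)/2 = 24·25/2 = 300
Σ LCP = 0 + 1 + 1 + 2 + 0 + 2 + 2 + 1 + 2 + 1 + 2 + 0 + 1 + 2 + 2 + 1 + 2 + 1 + 0 + 2 + 2 + 1 + 2 + 1 = 31
distinct = 300 − 31 = 269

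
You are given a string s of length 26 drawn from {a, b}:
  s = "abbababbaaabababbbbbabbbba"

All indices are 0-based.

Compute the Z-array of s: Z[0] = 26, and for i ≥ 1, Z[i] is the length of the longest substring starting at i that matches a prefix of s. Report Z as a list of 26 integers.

[26, 0, 0, 2, 0, 4, 0, 0, 1, 1, 2, 0, 2, 0, 3, 0, 0, 0, 0, 0, 3, 0, 0, 0, 0, 1]

Z[0]=26
i=1: outside box; Z[1]=0
i=2: outside box; Z[2]=0
i=3: outside box; Z[3]=2 grow→box=[3,5)
i=4: min(r-i=1, Z[1]=0)=0; Z[4]=0
i=5: outside box; Z[5]=4 grow→box=[5,9)
i=6: min(r-i=3, Z[1]=0)=0; Z[6]=0
i=7: min(r-i=2, Z[2]=0)=0; Z[7]=0
i=8: min(r-i=1, Z[3]=2)=1; Z[8]=1
i=9: outside box; Z[9]=1 grow→box=[9,10)
i=10: outside box; Z[10]=2 grow→box=[10,12)
i=11: min(r-i=1, Z[1]=0)=0; Z[11]=0
i=12: outside box; Z[12]=2 grow→box=[12,14)
i=13: min(r-i=1, Z[1]=0)=0; Z[13]=0
i=14: outside box; Z[14]=3 grow→box=[14,17)
i=15: min(r-i=2, Z[1]=0)=0; Z[15]=0
i=16: min(r-i=1, Z[2]=0)=0; Z[16]=0
i=17: outside box; Z[17]=0
i=18: outside box; Z[18]=0
i=19: outside box; Z[19]=0
i=20: outside box; Z[20]=3 grow→box=[20,23)
i=21: min(r-i=2, Z[1]=0)=0; Z[21]=0
i=22: min(r-i=1, Z[2]=0)=0; Z[22]=0
i=23: outside box; Z[23]=0
i=24: outside box; Z[24]=0
i=25: outside box; Z[25]=1 grow→box=[25,26)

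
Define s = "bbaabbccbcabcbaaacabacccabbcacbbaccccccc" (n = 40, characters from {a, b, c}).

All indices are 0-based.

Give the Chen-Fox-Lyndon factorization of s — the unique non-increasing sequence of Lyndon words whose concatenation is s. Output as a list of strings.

["b", "b", "aabbccbcabcb", "aaacabacccabbcacbbaccccccc"]

emit factor 1: 'b' (i=0, period=1)
emit factor 2: 'b' (i=1, period=1)
emit factor 3: 'aabbccbcabcb' (i=2, period=12)
emit factor 4: 'aaacabacccabbcacbbaccccccc' (i=14, period=26)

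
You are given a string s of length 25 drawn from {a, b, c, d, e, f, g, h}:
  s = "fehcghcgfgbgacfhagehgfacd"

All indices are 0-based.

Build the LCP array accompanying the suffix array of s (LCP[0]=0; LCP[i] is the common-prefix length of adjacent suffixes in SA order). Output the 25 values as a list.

[0, 2, 1, 0, 0, 1, 1, 2, 0, 0, 2, 0, 1, 1, 1, 0, 1, 1, 1, 2, 1, 0, 1, 3, 1]

sorted suffixes:
  #0 SA[0]=22  'acd'
  #1 SA[1]=12  'acfhagehgfacd'
  #2 SA[2]=16  'agehgfacd'
  #3 SA[3]=10  'bgacfhagehgfacd'
  #4 SA[4]=23  'cd'
  #5 SA[5]=13  'cfhagehgfacd'
  #6 SA[6]=6  'cgfgbgacfhagehgfacd'
  #7 SA[7]=3  'cghcgfgbgacfhagehgfacd'
  #8 SA[8]=24  'd'
  #9 SA[9]=1  'ehcghcgfgbgacfhagehgfacd'
  #10 SA[10]=18  'ehgfacd'
  #11 SA[11]=21  'facd'
  #12 SA[12]=0  'fehcghcgfgbgacfhagehgfacd'
  #13 SA[13]=8  'fgbgacfhagehgfacd'
  #14 SA[14]=14  'fhagehgfacd'
  #15 SA[15]=11  'gacfhagehgfacd'
  #16 SA[16]=9  'gbgacfhagehgfacd'
  #17 SA[17]=17  'gehgfacd'
  #18 SA[18]=20  'gfacd'
  #19 SA[19]=7  'gfgbgacfhagehgfacd'
  #20 SA[20]=4  'ghcgfgbgacfhagehgfacd'
  #21 SA[21]=15  'hagehgfacd'
  #22 SA[22]=5  'hcgfgbgacfhagehgfacd'
  #23 SA[23]=2  'hcghcgfgbgacfhagehgfacd'
  #24 SA[24]=19  'hgfacd'

SA = [22, 12, 16, 10, 23, 13, 6, 3, 24, 1, 18, 21, 0, 8, 14, 11, 9, 17, 20, 7, 4, 15, 5, 2, 19]
rank  pair      lcp
   1  s[22:],s[12:]  2  'ac'
   2  s[12:],s[16:]  1  'a'
   3  s[16:],s[10:]  0  ''
   4  s[10:],s[23:]  0  ''
   5  s[23:],s[13:]  1  'c'
   6  s[13:],s[6:]  1  'c'
   7  s[6:],s[3:]  2  'cg'
   8  s[3:],s[24:]  0  ''
   9  s[24:],s[1:]  0  ''
  10  s[1:],s[18:]  2  'eh'
  11  s[18:],s[21:]  0  ''
  12  s[21:],s[0:]  1  'f'
  13  s[0:],s[8:]  1  'f'
  14  s[8:],s[14:]  1  'f'
  15  s[14:],s[11:]  0  ''
  16  s[11:],s[9:]  1  'g'
  17  s[9:],s[17:]  1  'g'
  18  s[17:],s[20:]  1  'g'
  19  s[20:],s[7:]  2  'gf'
  20  s[7:],s[4:]  1  'g'
  21  s[4:],s[15:]  0  ''
  22  s[15:],s[5:]  1  'h'
  23  s[5:],s[2:]  3  'hcg'
  24  s[2:],s[19:]  1  'h'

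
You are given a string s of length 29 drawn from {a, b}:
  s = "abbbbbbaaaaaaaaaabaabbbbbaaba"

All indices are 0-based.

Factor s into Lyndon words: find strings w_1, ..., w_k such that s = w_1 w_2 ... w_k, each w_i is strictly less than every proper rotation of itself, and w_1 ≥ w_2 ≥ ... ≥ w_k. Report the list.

["abbbbbb", "aaaaaaaaaabaabbbbbaab", "a"]

emit factor 1: 'abbbbbb' (i=0, period=7)
emit factor 2: 'aaaaaaaaaabaabbbbbaab' (i=7, period=21)
emit factor 3: 'a' (i=28, period=1)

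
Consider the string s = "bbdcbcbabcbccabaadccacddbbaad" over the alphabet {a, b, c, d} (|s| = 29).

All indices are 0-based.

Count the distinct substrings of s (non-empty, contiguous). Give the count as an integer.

391

sorted suffixes:
  #0 SA[0]=26  'aad'
  #1 SA[1]=15  'aadccacddbbaad'
  #2 SA[2]=13  'abaadccacddbbaad'
  #3 SA[3]=7  'abcbccabaadccacddbbaad'
  #4 SA[4]=20  'acddbbaad'
  #5 SA[5]=27  'ad'
  #6 SA[6]=16  'adccacddbbaad'
  #7 SA[7]=25  'baad'
  #8 SA[8]=14  'baadccacddbbaad'
  #9 SA[9]=6  'babcbccabaadccacddbbaad'
  #10 SA[10]=24  'bbaad'
  #11 SA[11]=0  'bbdcbcbabcbccabaadccacddbbaad'
  #12 SA[12]=4  'bcbabcbccabaadccacddbbaad'
  #13 SA[13]=8  'bcbccabaadccacddbbaad'
  #14 SA[14]=10  'bccabaadccacddbbaad'
  #15 SA[15]=1  'bdcbcbabcbccabaadccacddbbaad'
  #16 SA[16]=12  'cabaadccacddbbaad'
  #17 SA[17]=19  'cacddbbaad'
  #18 SA[18]=5  'cbabcbccabaadccacddbbaad'
  #19 SA[19]=3  'cbcbabcbccabaadccacddbbaad'
  #20 SA[20]=9  'cbccabaadccacddbbaad'
  #21 SA[21]=11  'ccabaadccacddbbaad'
  #22 SA[22]=18  'ccacddbbaad'
  #23 SA[23]=21  'cddbbaad'
  #24 SA[24]=28  'd'
  #25 SA[25]=23  'dbbaad'
  #26 SA[26]=2  'dcbcbabcbccabaadccacddbbaad'
  #27 SA[27]=17  'dccacddbbaad'
  #28 SA[28]=22  'ddbbaad'

SA = [26, 15, 13, 7, 20, 27, 16, 25, 14, 6, 24, 0, 4, 8, 10, 1, 12, 19, 5, 3, 9, 11, 18, 21, 28, 23, 2, 17, 22]
[i] adj suffixes → lcp
  [1] 26/15 → 3 ('aad')
  [2] 15/13 → 1 ('a')
  [3] 13/7 → 2 ('ab')
  [4] 7/20 → 1 ('a')
  [5] 20/27 → 1 ('a')
  [6] 27/16 → 2 ('ad')
  [7] 16/25 → 0 ('')
  [8] 25/14 → 4 ('baad')
  [9] 14/6 → 2 ('ba')
  [10] 6/24 → 1 ('b')
  [11] 24/0 → 2 ('bb')
  [12] 0/4 → 1 ('b')
  [13] 4/8 → 3 ('bcb')
  [14] 8/10 → 2 ('bc')
  [15] 10/1 → 1 ('b')
  [16] 1/12 → 0 ('')
  [17] 12/19 → 2 ('ca')
  [18] 19/5 → 1 ('c')
  [19] 5/3 → 2 ('cb')
  [20] 3/9 → 3 ('cbc')
  [21] 9/11 → 1 ('c')
  [22] 11/18 → 3 ('cca')
  [23] 18/21 → 1 ('c')
  [24] 21/28 → 0 ('')
  [25] 28/23 → 1 ('d')
  [26] 23/2 → 1 ('d')
  [27] 2/17 → 2 ('dc')
  [28] 17/22 → 1 ('d')

n(n+1)/2 = 29·30/2 = 435
Σ LCP = 0 + 3 + 1 + 2 + 1 + 1 + 2 + 0 + 4 + 2 + 1 + 2 + 1 + 3 + 2 + 1 + 0 + 2 + 1 + 2 + 3 + 1 + 3 + 1 + 0 + 1 + 1 + 2 + 1 = 44
distinct = 435 − 44 = 391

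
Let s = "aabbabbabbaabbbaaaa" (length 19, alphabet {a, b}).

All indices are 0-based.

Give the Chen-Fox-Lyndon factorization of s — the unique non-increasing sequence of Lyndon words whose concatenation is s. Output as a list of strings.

["aabbabbabbaabbb", "a", "a", "a", "a"]

emit factor 1: 'aabbabbabbaabbb' (i=0, period=15)
emit factor 2: 'a' (i=15, period=1)
emit factor 3: 'a' (i=16, period=1)
emit factor 4: 'a' (i=17, period=1)
emit factor 5: 'a' (i=18, period=1)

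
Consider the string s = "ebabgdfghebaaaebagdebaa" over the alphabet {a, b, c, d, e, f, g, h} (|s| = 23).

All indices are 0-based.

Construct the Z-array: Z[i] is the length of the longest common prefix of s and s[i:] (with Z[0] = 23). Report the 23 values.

[23, 0, 0, 0, 0, 0, 0, 0, 0, 3, 0, 0, 0, 0, 3, 0, 0, 0, 0, 3, 0, 0, 0]

Z[0]=23
i=1: i≥r, start 0; Z[1]=0
i=2: i≥r, start 0; Z[2]=0
i=3: i≥r, start 0; Z[3]=0
i=4: i≥r, start 0; Z[4]=0
i=5: i≥r, start 0; Z[5]=0
i=6: i≥r, start 0; Z[6]=0
i=7: i≥r, start 0; Z[7]=0
i=8: i≥r, start 0; Z[8]=0
i=9: i≥r, start 0; Z[9]=3 scan→box=[9,12)
i=10: min(r-i=2, Z[1]=0)=0; Z[10]=0
i=11: min(r-i=1, Z[2]=0)=0; Z[11]=0
i=12: i≥r, start 0; Z[12]=0
i=13: i≥r, start 0; Z[13]=0
i=14: i≥r, start 0; Z[14]=3 scan→box=[14,17)
i=15: min(r-i=2, Z[1]=0)=0; Z[15]=0
i=16: min(r-i=1, Z[2]=0)=0; Z[16]=0
i=17: i≥r, start 0; Z[17]=0
i=18: i≥r, start 0; Z[18]=0
i=19: i≥r, start 0; Z[19]=3 scan→box=[19,22)
i=20: min(r-i=2, Z[1]=0)=0; Z[20]=0
i=21: min(r-i=1, Z[2]=0)=0; Z[21]=0
i=22: i≥r, start 0; Z[22]=0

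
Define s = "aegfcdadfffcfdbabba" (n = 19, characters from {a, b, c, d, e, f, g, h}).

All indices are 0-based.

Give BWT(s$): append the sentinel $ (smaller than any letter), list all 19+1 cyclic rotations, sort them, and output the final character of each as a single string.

abbd$bdaffcfaagfcfde

rank  rotation              last
    0  $aegfcdadfffcfdbabba  a
    1  a$aegfcdadfffcfdbabb  b
    2  abba$aegfcdadfffcfdb  b
    3  adfffcfdbabba$aegfcd  d
    4  aegfcdadfffcfdbabba$  $
    5  ba$aegfcdadfffcfdbab  b
    6  babba$aegfcdadfffcfd  d
    7  bba$aegfcdadfffcfdba  a
    8  cdadfffcfdbabba$aegf  f
    9  cfdbabba$aegfcdadfff  f
   10  dadfffcfdbabba$aegfc  c
   11  dbabba$aegfcdadfffcf  f
   12  dfffcfdbabba$aegfcda  a
   13  egfcdadfffcfdbabba$a  a
   14  fcdadfffcfdbabba$aeg  g
   15  fcfdbabba$aegfcdadff  f
   16  fdbabba$aegfcdadfffc  c
   17  ffcfdbabba$aegfcdadf  f
   18  fffcfdbabba$aegfcdad  d
   19  gfcdadfffcfdbabba$ae  e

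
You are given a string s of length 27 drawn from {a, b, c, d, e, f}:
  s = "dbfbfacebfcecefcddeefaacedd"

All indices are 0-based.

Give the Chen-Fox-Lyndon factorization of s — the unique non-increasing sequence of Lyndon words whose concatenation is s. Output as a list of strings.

emit factor 1: 'd' (i=0, period=1)
emit factor 2: 'bf' (i=1, period=2)
emit factor 3: 'bf' (i=3, period=2)
emit factor 4: 'acebfcecefcddeef' (i=5, period=16)
emit factor 5: 'aacedd' (i=21, period=6)

["d", "bf", "bf", "acebfcecefcddeef", "aacedd"]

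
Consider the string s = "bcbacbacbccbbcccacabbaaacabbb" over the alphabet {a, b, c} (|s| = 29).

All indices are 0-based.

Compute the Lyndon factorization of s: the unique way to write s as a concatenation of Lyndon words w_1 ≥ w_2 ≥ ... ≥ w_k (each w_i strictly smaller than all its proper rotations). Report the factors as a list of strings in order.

emit factor 1: 'bc' (i=0, period=2)
emit factor 2: 'b' (i=2, period=1)
emit factor 3: 'acbacbccbbccc' (i=3, period=13)
emit factor 4: 'ac' (i=16, period=2)
emit factor 5: 'abb' (i=18, period=3)
emit factor 6: 'aaacabbb' (i=21, period=8)

["bc", "b", "acbacbccbbccc", "ac", "abb", "aaacabbb"]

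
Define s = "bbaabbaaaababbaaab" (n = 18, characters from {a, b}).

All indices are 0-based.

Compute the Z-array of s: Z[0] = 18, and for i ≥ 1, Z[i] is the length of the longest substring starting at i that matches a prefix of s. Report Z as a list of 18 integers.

Z[0]=18
i=1: i≥r, start 0; Z[1]=1 extend→box=[1,2)
i=2: i≥r, start 0; Z[2]=0
i=3: i≥r, start 0; Z[3]=0
i=4: i≥r, start 0; Z[4]=4 extend→box=[4,8)
i=5: min(r-i=3, Z[1]=1)=1; Z[5]=1
i=6: min(r-i=2, Z[2]=0)=0; Z[6]=0
i=7: min(r-i=1, Z[3]=0)=0; Z[7]=0
i=8: i≥r, start 0; Z[8]=0
i=9: i≥r, start 0; Z[9]=0
i=10: i≥r, start 0; Z[10]=1 extend→box=[10,11)
i=11: i≥r, start 0; Z[11]=0
i=12: i≥r, start 0; Z[12]=4 extend→box=[12,16)
i=13: min(r-i=3, Z[1]=1)=1; Z[13]=1
i=14: min(r-i=2, Z[2]=0)=0; Z[14]=0
i=15: min(r-i=1, Z[3]=0)=0; Z[15]=0
i=16: i≥r, start 0; Z[16]=0
i=17: i≥r, start 0; Z[17]=1 extend→box=[17,18)

[18, 1, 0, 0, 4, 1, 0, 0, 0, 0, 1, 0, 4, 1, 0, 0, 0, 1]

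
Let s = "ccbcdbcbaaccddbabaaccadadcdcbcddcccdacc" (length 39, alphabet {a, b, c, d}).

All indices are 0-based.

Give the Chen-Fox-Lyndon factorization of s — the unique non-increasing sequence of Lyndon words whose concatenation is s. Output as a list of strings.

["c", "c", "bcd", "bc", "b", "aaccddbab", "aaccadadcdcbcddcccdacc"]

emit factor 1: 'c' (i=0, period=1)
emit factor 2: 'c' (i=1, period=1)
emit factor 3: 'bcd' (i=2, period=3)
emit factor 4: 'bc' (i=5, period=2)
emit factor 5: 'b' (i=7, period=1)
emit factor 6: 'aaccddbab' (i=8, period=9)
emit factor 7: 'aaccadadcdcbcddcccdacc' (i=17, period=22)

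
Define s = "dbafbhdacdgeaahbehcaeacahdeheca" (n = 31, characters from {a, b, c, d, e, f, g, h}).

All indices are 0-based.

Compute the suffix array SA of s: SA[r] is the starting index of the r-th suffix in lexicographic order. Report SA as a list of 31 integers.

rank | idx | suffix
   0 |  30 | a
   1 |  12 | aahbehcaeacahdeheca
   2 |  21 | acahdeheca
   3 |   7 | acdgeaahbehcaeacahdeheca
   4 |  19 | aeacahdeheca
   5 |   2 | afbhdacdgeaahbehcaeacahdeheca
   6 |  13 | ahbehcaeacahdeheca
   7 |  23 | ahdeheca
   8 |   1 | bafbhdacdgeaahbehcaeacahdeheca
   9 |  15 | behcaeacahdeheca
  10 |   4 | bhdacdgeaahbehcaeacahdeheca
  11 |  29 | ca
  12 |  18 | caeacahdeheca
  13 |  22 | cahdeheca
  14 |   8 | cdgeaahbehcaeacahdeheca
  15 |   6 | dacdgeaahbehcaeacahdeheca
  16 |   0 | dbafbhdacdgeaahbehcaeacahdeheca
  17 |  25 | deheca
  18 |   9 | dgeaahbehcaeacahdeheca
  19 |  11 | eaahbehcaeacahdeheca
  20 |  20 | eacahdeheca
  21 |  28 | eca
  22 |  16 | ehcaeacahdeheca
  23 |  26 | eheca
  24 |   3 | fbhdacdgeaahbehcaeacahdeheca
  25 |  10 | geaahbehcaeacahdeheca
  26 |  14 | hbehcaeacahdeheca
  27 |  17 | hcaeacahdeheca
  28 |   5 | hdacdgeaahbehcaeacahdeheca
  29 |  24 | hdeheca
  30 |  27 | heca

[30, 12, 21, 7, 19, 2, 13, 23, 1, 15, 4, 29, 18, 22, 8, 6, 0, 25, 9, 11, 20, 28, 16, 26, 3, 10, 14, 17, 5, 24, 27]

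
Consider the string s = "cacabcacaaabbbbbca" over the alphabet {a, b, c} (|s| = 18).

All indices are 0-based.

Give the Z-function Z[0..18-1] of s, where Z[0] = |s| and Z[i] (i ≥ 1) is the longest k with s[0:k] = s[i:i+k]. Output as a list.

Z[0]=18
i=1: outside box; Z[1]=0
i=2: outside box; Z[2]=2 scan→box=[2,4)
i=3: min(r-i=1, Z[1]=0)=0; Z[3]=0
i=4: outside box; Z[4]=0
i=5: outside box; Z[5]=4 scan→box=[5,9)
i=6: min(r-i=3, Z[1]=0)=0; Z[6]=0
i=7: min(r-i=2, Z[2]=2)=2; Z[7]=2
i=8: min(r-i=1, Z[3]=0)=0; Z[8]=0
i=9: outside box; Z[9]=0
i=10: outside box; Z[10]=0
i=11: outside box; Z[11]=0
i=12: outside box; Z[12]=0
i=13: outside box; Z[13]=0
i=14: outside box; Z[14]=0
i=15: outside box; Z[15]=0
i=16: outside box; Z[16]=2 scan→box=[16,18)
i=17: min(r-i=1, Z[1]=0)=0; Z[17]=0

[18, 0, 2, 0, 0, 4, 0, 2, 0, 0, 0, 0, 0, 0, 0, 0, 2, 0]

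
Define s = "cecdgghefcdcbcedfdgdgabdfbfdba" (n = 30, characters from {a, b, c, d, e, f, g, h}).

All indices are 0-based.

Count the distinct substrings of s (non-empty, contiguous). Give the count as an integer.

437

sorted suffixes:
  #0 SA[0]=29  'a'
  #1 SA[1]=21  'abdfbfdba'
  #2 SA[2]=28  'ba'
  #3 SA[3]=12  'bcedfdgdgabdfbfdba'
  #4 SA[4]=22  'bdfbfdba'
  #5 SA[5]=25  'bfdba'
  #6 SA[6]=11  'cbcedfdgdgabdfbfdba'
  #7 SA[7]=9  'cdcbcedfdgdgabdfbfdba'
  #8 SA[8]=2  'cdgghefcdcbcedfdgdgabdfbfdba'
  #9 SA[9]=0  'cecdgghefcdcbcedfdgdgabdfbfdba'
  #10 SA[10]=13  'cedfdgdgabdfbfdba'
  #11 SA[11]=27  'dba'
  #12 SA[12]=10  'dcbcedfdgdgabdfbfdba'
  #13 SA[13]=23  'dfbfdba'
  #14 SA[14]=15  'dfdgdgabdfbfdba'
  #15 SA[15]=19  'dgabdfbfdba'
  #16 SA[16]=17  'dgdgabdfbfdba'
  #17 SA[17]=3  'dgghefcdcbcedfdgdgabdfbfdba'
  #18 SA[18]=1  'ecdgghefcdcbcedfdgdgabdfbfdba'
  #19 SA[19]=14  'edfdgdgabdfbfdba'
  #20 SA[20]=7  'efcdcbcedfdgdgabdfbfdba'
  #21 SA[21]=24  'fbfdba'
  #22 SA[22]=8  'fcdcbcedfdgdgabdfbfdba'
  #23 SA[23]=26  'fdba'
  #24 SA[24]=16  'fdgdgabdfbfdba'
  #25 SA[25]=20  'gabdfbfdba'
  #26 SA[26]=18  'gdgabdfbfdba'
  #27 SA[27]=4  'gghefcdcbcedfdgdgabdfbfdba'
  #28 SA[28]=5  'ghefcdcbcedfdgdgabdfbfdba'
  #29 SA[29]=6  'hefcdcbcedfdgdgabdfbfdba'

SA = [29, 21, 28, 12, 22, 25, 11, 9, 2, 0, 13, 27, 10, 23, 15, 19, 17, 3, 1, 14, 7, 24, 8, 26, 16, 20, 18, 4, 5, 6]
[i] adj suffixes → lcp
  [1] 29/21 → 1 ('a')
  [2] 21/28 → 0 ('')
  [3] 28/12 → 1 ('b')
  [4] 12/22 → 1 ('b')
  [5] 22/25 → 1 ('b')
  [6] 25/11 → 0 ('')
  [7] 11/9 → 1 ('c')
  [8] 9/2 → 2 ('cd')
  [9] 2/0 → 1 ('c')
  [10] 0/13 → 2 ('ce')
  [11] 13/27 → 0 ('')
  [12] 27/10 → 1 ('d')
  [13] 10/23 → 1 ('d')
  [14] 23/15 → 2 ('df')
  [15] 15/19 → 1 ('d')
  [16] 19/17 → 2 ('dg')
  [17] 17/3 → 2 ('dg')
  [18] 3/1 → 0 ('')
  [19] 1/14 → 1 ('e')
  [20] 14/7 → 1 ('e')
  [21] 7/24 → 0 ('')
  [22] 24/8 → 1 ('f')
  [23] 8/26 → 1 ('f')
  [24] 26/16 → 2 ('fd')
  [25] 16/20 → 0 ('')
  [26] 20/18 → 1 ('g')
  [27] 18/4 → 1 ('g')
  [28] 4/5 → 1 ('g')
  [29] 5/6 → 0 ('')

n(n+1)/2 = 30·31/2 = 465
Σ LCP = 0 + 1 + 0 + 1 + 1 + 1 + 0 + 1 + 2 + 1 + 2 + 0 + 1 + 1 + 2 + 1 + 2 + 2 + 0 + 1 + 1 + 0 + 1 + 1 + 2 + 0 + 1 + 1 + 1 + 0 = 28
distinct = 465 − 28 = 437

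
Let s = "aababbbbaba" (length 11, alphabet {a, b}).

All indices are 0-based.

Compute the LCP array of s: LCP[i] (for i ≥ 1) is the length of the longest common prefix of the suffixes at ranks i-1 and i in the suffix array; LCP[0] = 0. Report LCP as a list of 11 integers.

rank→(start, suffix):
  0 → (10, 'a')
  1 → (0, 'aababbbbaba')
  2 → (8, 'aba')
  3 → (1, 'ababbbbaba')
  4 → (3, 'abbbbaba')
  5 → (9, 'ba')
  6 → (7, 'baba')
  7 → (2, 'babbbbaba')
  8 → (6, 'bbaba')
  9 → (5, 'bbbaba')
  10 → (4, 'bbbbaba')

SA = [10, 0, 8, 1, 3, 9, 7, 2, 6, 5, 4]
[i] adj suffixes → lcp
  [1] 10/0 → 1 ('a')
  [2] 0/8 → 1 ('a')
  [3] 8/1 → 3 ('aba')
  [4] 1/3 → 2 ('ab')
  [5] 3/9 → 0 ('')
  [6] 9/7 → 2 ('ba')
  [7] 7/2 → 3 ('bab')
  [8] 2/6 → 1 ('b')
  [9] 6/5 → 2 ('bb')
  [10] 5/4 → 3 ('bbb')

[0, 1, 1, 3, 2, 0, 2, 3, 1, 2, 3]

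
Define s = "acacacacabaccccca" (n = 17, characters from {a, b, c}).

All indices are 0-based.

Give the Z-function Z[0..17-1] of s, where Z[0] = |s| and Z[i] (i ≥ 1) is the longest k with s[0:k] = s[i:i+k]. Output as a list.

[17, 0, 7, 0, 5, 0, 3, 0, 1, 0, 2, 0, 0, 0, 0, 0, 1]

Z[0]=17
i=1: outside box; Z[1]=0
i=2: outside box; Z[2]=7 scan→box=[2,9)
i=3: min(r-i=6, Z[1]=0)=0; Z[3]=0
i=4: min(r-i=5, Z[2]=7)=5; Z[4]=5
i=5: min(r-i=4, Z[3]=0)=0; Z[5]=0
i=6: min(r-i=3, Z[4]=5)=3; Z[6]=3
i=7: min(r-i=2, Z[5]=0)=0; Z[7]=0
i=8: min(r-i=1, Z[6]=3)=1; Z[8]=1
i=9: outside box; Z[9]=0
i=10: outside box; Z[10]=2 scan→box=[10,12)
i=11: min(r-i=1, Z[1]=0)=0; Z[11]=0
i=12: outside box; Z[12]=0
i=13: outside box; Z[13]=0
i=14: outside box; Z[14]=0
i=15: outside box; Z[15]=0
i=16: outside box; Z[16]=1 scan→box=[16,17)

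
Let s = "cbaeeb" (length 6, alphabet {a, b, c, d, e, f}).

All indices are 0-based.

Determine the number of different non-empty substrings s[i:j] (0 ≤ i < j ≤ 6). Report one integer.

19

rank→(start, suffix):
  0 → (2, 'aeeb')
  1 → (5, 'b')
  2 → (1, 'baeeb')
  3 → (0, 'cbaeeb')
  4 → (4, 'eb')
  5 → (3, 'eeb')

SA = [2, 5, 1, 0, 4, 3]
rank  pair      lcp
   1  s[2:],s[5:]  0  ''
   2  s[5:],s[1:]  1  'b'
   3  s[1:],s[0:]  0  ''
   4  s[0:],s[4:]  0  ''
   5  s[4:],s[3:]  1  'e'

n(n+1)/2 = 6·7/2 = 21
Σ LCP = 0 + 0 + 1 + 0 + 0 + 1 = 2
distinct = 21 − 2 = 19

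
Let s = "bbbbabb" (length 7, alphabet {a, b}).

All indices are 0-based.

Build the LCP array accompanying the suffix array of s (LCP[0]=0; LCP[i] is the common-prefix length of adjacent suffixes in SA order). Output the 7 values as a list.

rank | idx | suffix
   0 |   4 | abb
   1 |   6 | b
   2 |   3 | babb
   3 |   5 | bb
   4 |   2 | bbabb
   5 |   1 | bbbabb
   6 |   0 | bbbbabb

SA = [4, 6, 3, 5, 2, 1, 0]
rank  pair      lcp
   1  s[4:],s[6:]  0  ''
   2  s[6:],s[3:]  1  'b'
   3  s[3:],s[5:]  1  'b'
   4  s[5:],s[2:]  2  'bb'
   5  s[2:],s[1:]  2  'bb'
   6  s[1:],s[0:]  3  'bbb'

[0, 0, 1, 1, 2, 2, 3]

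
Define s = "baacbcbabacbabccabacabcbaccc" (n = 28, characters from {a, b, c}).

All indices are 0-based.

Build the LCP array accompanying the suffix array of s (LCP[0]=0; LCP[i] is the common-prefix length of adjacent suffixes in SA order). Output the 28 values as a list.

[0, 1, 4, 2, 3, 1, 2, 3, 2, 0, 2, 3, 2, 3, 3, 1, 4, 2, 0, 1, 3, 1, 4, 3, 2, 1, 2, 2]

sorted suffixes:
  #0 SA[0]=1  'aacbcbabacbabccabacabcbaccc'
  #1 SA[1]=16  'abacabcbaccc'
  #2 SA[2]=7  'abacbabccabacabcbaccc'
  #3 SA[3]=20  'abcbaccc'
  #4 SA[4]=12  'abccabacabcbaccc'
  #5 SA[5]=18  'acabcbaccc'
  #6 SA[6]=9  'acbabccabacabcbaccc'
  #7 SA[7]=2  'acbcbabacbabccabacabcbaccc'
  #8 SA[8]=24  'accc'
  #9 SA[9]=0  'baacbcbabacbabccabacabcbaccc'
  #10 SA[10]=6  'babacbabccabacabcbaccc'
  #11 SA[11]=11  'babccabacabcbaccc'
  #12 SA[12]=17  'bacabcbaccc'
  #13 SA[13]=8  'bacbabccabacabcbaccc'
  #14 SA[14]=23  'baccc'
  #15 SA[15]=4  'bcbabacbabccabacabcbaccc'
  #16 SA[16]=21  'bcbaccc'
  #17 SA[17]=13  'bccabacabcbaccc'
  #18 SA[18]=27  'c'
  #19 SA[19]=15  'cabacabcbaccc'
  #20 SA[20]=19  'cabcbaccc'
  #21 SA[21]=5  'cbabacbabccabacabcbaccc'
  #22 SA[22]=10  'cbabccabacabcbaccc'
  #23 SA[23]=22  'cbaccc'
  #24 SA[24]=3  'cbcbabacbabccabacabcbaccc'
  #25 SA[25]=26  'cc'
  #26 SA[26]=14  'ccabacabcbaccc'
  #27 SA[27]=25  'ccc'

SA = [1, 16, 7, 20, 12, 18, 9, 2, 24, 0, 6, 11, 17, 8, 23, 4, 21, 13, 27, 15, 19, 5, 10, 22, 3, 26, 14, 25]
[i] adj suffixes → lcp
  [1] 1/16 → 1 ('a')
  [2] 16/7 → 4 ('abac')
  [3] 7/20 → 2 ('ab')
  [4] 20/12 → 3 ('abc')
  [5] 12/18 → 1 ('a')
  [6] 18/9 → 2 ('ac')
  [7] 9/2 → 3 ('acb')
  [8] 2/24 → 2 ('ac')
  [9] 24/0 → 0 ('')
  [10] 0/6 → 2 ('ba')
  [11] 6/11 → 3 ('bab')
  [12] 11/17 → 2 ('ba')
  [13] 17/8 → 3 ('bac')
  [14] 8/23 → 3 ('bac')
  [15] 23/4 → 1 ('b')
  [16] 4/21 → 4 ('bcba')
  [17] 21/13 → 2 ('bc')
  [18] 13/27 → 0 ('')
  [19] 27/15 → 1 ('c')
  [20] 15/19 → 3 ('cab')
  [21] 19/5 → 1 ('c')
  [22] 5/10 → 4 ('cbab')
  [23] 10/22 → 3 ('cba')
  [24] 22/3 → 2 ('cb')
  [25] 3/26 → 1 ('c')
  [26] 26/14 → 2 ('cc')
  [27] 14/25 → 2 ('cc')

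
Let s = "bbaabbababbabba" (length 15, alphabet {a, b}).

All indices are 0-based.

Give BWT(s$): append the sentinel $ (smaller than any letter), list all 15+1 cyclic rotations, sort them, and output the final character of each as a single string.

rank  rotation          last
    0  $bbaabbababbabba  a
    1  a$bbaabbababbabb  b
    2  aabbababbabba$bb  b
    3  ababbabba$bbaabb  b
    4  abba$bbaabbababb  b
    5  abbababbabba$bba  a
    6  abbabba$bbaabbab  b
    7  ba$bbaabbababbab  b
    8  baabbababbabba$b  b
    9  bababbabba$bbaab  b
   10  babba$bbaabbabab  b
   11  babbabba$bbaabba  a
   12  bba$bbaabbababba  a
   13  bbaabbababbabba$  $
   14  bbababbabba$bbaa  a
   15  bbabba$bbaabbaba  a

abbbbabbbbbaa$aa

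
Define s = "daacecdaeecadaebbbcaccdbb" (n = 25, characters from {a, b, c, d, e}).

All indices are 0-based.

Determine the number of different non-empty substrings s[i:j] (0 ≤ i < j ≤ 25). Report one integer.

295

sorted suffixes:
  #0 SA[0]=1  'aacecdaeecadaebbbcaccdbb'
  #1 SA[1]=19  'accdbb'
  #2 SA[2]=2  'acecdaeecadaebbbcaccdbb'
  #3 SA[3]=11  'adaebbbcaccdbb'
  #4 SA[4]=13  'aebbbcaccdbb'
  #5 SA[5]=7  'aeecadaebbbcaccdbb'
  #6 SA[6]=24  'b'
  #7 SA[7]=23  'bb'
  #8 SA[8]=15  'bbbcaccdbb'
  #9 SA[9]=16  'bbcaccdbb'
  #10 SA[10]=17  'bcaccdbb'
  #11 SA[11]=18  'caccdbb'
  #12 SA[12]=10  'cadaebbbcaccdbb'
  #13 SA[13]=20  'ccdbb'
  #14 SA[14]=5  'cdaeecadaebbbcaccdbb'
  #15 SA[15]=21  'cdbb'
  #16 SA[16]=3  'cecdaeecadaebbbcaccdbb'
  #17 SA[17]=0  'daacecdaeecadaebbbcaccdbb'
  #18 SA[18]=12  'daebbbcaccdbb'
  #19 SA[19]=6  'daeecadaebbbcaccdbb'
  #20 SA[20]=22  'dbb'
  #21 SA[21]=14  'ebbbcaccdbb'
  #22 SA[22]=9  'ecadaebbbcaccdbb'
  #23 SA[23]=4  'ecdaeecadaebbbcaccdbb'
  #24 SA[24]=8  'eecadaebbbcaccdbb'

SA = [1, 19, 2, 11, 13, 7, 24, 23, 15, 16, 17, 18, 10, 20, 5, 21, 3, 0, 12, 6, 22, 14, 9, 4, 8]
i: (SA[i-1],SA[i]) lcp shared
  1: (1,19) 1 'a'
  2: (19,2) 2 'ac'
  3: (2,11) 1 'a'
  4: (11,13) 1 'a'
  5: (13,7) 2 'ae'
  6: (7,24) 0 ''
  7: (24,23) 1 'b'
  8: (23,15) 2 'bb'
  9: (15,16) 2 'bb'
  10: (16,17) 1 'b'
  11: (17,18) 0 ''
  12: (18,10) 2 'ca'
  13: (10,20) 1 'c'
  14: (20,5) 1 'c'
  15: (5,21) 2 'cd'
  16: (21,3) 1 'c'
  17: (3,0) 0 ''
  18: (0,12) 2 'da'
  19: (12,6) 3 'dae'
  20: (6,22) 1 'd'
  21: (22,14) 0 ''
  22: (14,9) 1 'e'
  23: (9,4) 2 'ec'
  24: (4,8) 1 'e'

n(n+1)/2 = 25·26/2 = 325
Σ LCP = 0 + 1 + 2 + 1 + 1 + 2 + 0 + 1 + 2 + 2 + 1 + 0 + 2 + 1 + 1 + 2 + 1 + 0 + 2 + 3 + 1 + 0 + 1 + 2 + 1 = 30
distinct = 325 − 30 = 295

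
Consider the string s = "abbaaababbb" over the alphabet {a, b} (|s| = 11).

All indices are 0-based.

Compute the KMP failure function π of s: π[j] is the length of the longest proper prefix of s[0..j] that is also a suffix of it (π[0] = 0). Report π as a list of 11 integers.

[0, 0, 0, 1, 1, 1, 2, 1, 2, 3, 0]

π[0] = 0
j=1 s[j]='b': π[1]=0 (border '')
j=2 s[j]='b': π[2]=0 (border '')
j=3 s[j]='a': π[3]=1 (border 'a')
j=4 s[j]='a': k: 1→0; π[4]=1 (border 'a')
j=5 s[j]='a': k: 1→0; π[5]=1 (border 'a')
j=6 s[j]='b': π[6]=2 (border 'ab')
j=7 s[j]='a': k: 2→0; π[7]=1 (border 'a')
j=8 s[j]='b': π[8]=2 (border 'ab')
j=9 s[j]='b': π[9]=3 (border 'abb')
j=10 s[j]='b': k: 3→0; π[10]=0 (border '')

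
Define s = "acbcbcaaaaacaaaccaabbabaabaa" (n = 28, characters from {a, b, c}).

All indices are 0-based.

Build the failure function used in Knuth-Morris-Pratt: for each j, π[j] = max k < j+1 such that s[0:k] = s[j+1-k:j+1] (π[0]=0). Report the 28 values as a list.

[0, 0, 0, 0, 0, 0, 1, 1, 1, 1, 1, 2, 1, 1, 1, 2, 0, 1, 1, 0, 0, 1, 0, 1, 1, 0, 1, 1]

π[0] = 0
j=1 s[j]='c': π[1]=0 (border '')
j=2 s[j]='b': π[2]=0 (border '')
j=3 s[j]='c': π[3]=0 (border '')
j=4 s[j]='b': π[4]=0 (border '')
j=5 s[j]='c': π[5]=0 (border '')
j=6 s[j]='a': π[6]=1 (border 'a')
j=7 s[j]='a': k: 1→0; π[7]=1 (border 'a')
j=8 s[j]='a': k: 1→0; π[8]=1 (border 'a')
j=9 s[j]='a': k: 1→0; π[9]=1 (border 'a')
j=10 s[j]='a': k: 1→0; π[10]=1 (border 'a')
j=11 s[j]='c': π[11]=2 (border 'ac')
j=12 s[j]='a': k: 2→0; π[12]=1 (border 'a')
j=13 s[j]='a': k: 1→0; π[13]=1 (border 'a')
j=14 s[j]='a': k: 1→0; π[14]=1 (border 'a')
j=15 s[j]='c': π[15]=2 (border 'ac')
j=16 s[j]='c': k: 2→0; π[16]=0 (border '')
j=17 s[j]='a': π[17]=1 (border 'a')
j=18 s[j]='a': k: 1→0; π[18]=1 (border 'a')
j=19 s[j]='b': k: 1→0; π[19]=0 (border '')
j=20 s[j]='b': π[20]=0 (border '')
j=21 s[j]='a': π[21]=1 (border 'a')
j=22 s[j]='b': k: 1→0; π[22]=0 (border '')
j=23 s[j]='a': π[23]=1 (border 'a')
j=24 s[j]='a': k: 1→0; π[24]=1 (border 'a')
j=25 s[j]='b': k: 1→0; π[25]=0 (border '')
j=26 s[j]='a': π[26]=1 (border 'a')
j=27 s[j]='a': k: 1→0; π[27]=1 (border 'a')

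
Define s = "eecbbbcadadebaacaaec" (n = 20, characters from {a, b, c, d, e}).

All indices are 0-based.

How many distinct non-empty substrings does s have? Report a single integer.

sorted suffixes:
  #0 SA[0]=13  'aacaaec'
  #1 SA[1]=16  'aaec'
  #2 SA[2]=14  'acaaec'
  #3 SA[3]=7  'adadebaacaaec'
  #4 SA[4]=9  'adebaacaaec'
  #5 SA[5]=17  'aec'
  #6 SA[6]=12  'baacaaec'
  #7 SA[7]=3  'bbbcadadebaacaaec'
  #8 SA[8]=4  'bbcadadebaacaaec'
  #9 SA[9]=5  'bcadadebaacaaec'
  #10 SA[10]=19  'c'
  #11 SA[11]=15  'caaec'
  #12 SA[12]=6  'cadadebaacaaec'
  #13 SA[13]=2  'cbbbcadadebaacaaec'
  #14 SA[14]=8  'dadebaacaaec'
  #15 SA[15]=10  'debaacaaec'
  #16 SA[16]=11  'ebaacaaec'
  #17 SA[17]=18  'ec'
  #18 SA[18]=1  'ecbbbcadadebaacaaec'
  #19 SA[19]=0  'eecbbbcadadebaacaaec'

SA = [13, 16, 14, 7, 9, 17, 12, 3, 4, 5, 19, 15, 6, 2, 8, 10, 11, 18, 1, 0]
i: (SA[i-1],SA[i]) lcp shared
  1: (13,16) 2 'aa'
  2: (16,14) 1 'a'
  3: (14,7) 1 'a'
  4: (7,9) 2 'ad'
  5: (9,17) 1 'a'
  6: (17,12) 0 ''
  7: (12,3) 1 'b'
  8: (3,4) 2 'bb'
  9: (4,5) 1 'b'
  10: (5,19) 0 ''
  11: (19,15) 1 'c'
  12: (15,6) 2 'ca'
  13: (6,2) 1 'c'
  14: (2,8) 0 ''
  15: (8,10) 1 'd'
  16: (10,11) 0 ''
  17: (11,18) 1 'e'
  18: (18,1) 2 'ec'
  19: (1,0) 1 'e'

n(n+1)/2 = 20·21/2 = 210
Σ LCP = 0 + 2 + 1 + 1 + 2 + 1 + 0 + 1 + 2 + 1 + 0 + 1 + 2 + 1 + 0 + 1 + 0 + 1 + 2 + 1 = 20
distinct = 210 − 20 = 190

190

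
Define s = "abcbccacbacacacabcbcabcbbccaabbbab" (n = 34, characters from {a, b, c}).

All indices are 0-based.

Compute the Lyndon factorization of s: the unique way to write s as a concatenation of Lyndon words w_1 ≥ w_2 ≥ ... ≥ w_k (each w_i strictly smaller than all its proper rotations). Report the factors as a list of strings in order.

emit factor 1: 'abcbccacbacacac' (i=0, period=15)
emit factor 2: 'abcbc' (i=15, period=5)
emit factor 3: 'abcbbcc' (i=20, period=7)
emit factor 4: 'aabbbab' (i=27, period=7)

["abcbccacbacacac", "abcbc", "abcbbcc", "aabbbab"]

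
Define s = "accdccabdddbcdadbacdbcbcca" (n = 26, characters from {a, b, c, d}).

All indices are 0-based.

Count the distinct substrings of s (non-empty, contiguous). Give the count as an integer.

sorted suffixes:
  #0 SA[0]=25  'a'
  #1 SA[1]=6  'abdddbcdadbacdbcbcca'
  #2 SA[2]=0  'accdccabdddbcdadbacdbcbcca'
  #3 SA[3]=17  'acdbcbcca'
  #4 SA[4]=14  'adbacdbcbcca'
  #5 SA[5]=16  'bacdbcbcca'
  #6 SA[6]=20  'bcbcca'
  #7 SA[7]=22  'bcca'
  #8 SA[8]=11  'bcdadbacdbcbcca'
  #9 SA[9]=7  'bdddbcdadbacdbcbcca'
  #10 SA[10]=24  'ca'
  #11 SA[11]=5  'cabdddbcdadbacdbcbcca'
  #12 SA[12]=21  'cbcca'
  #13 SA[13]=23  'cca'
  #14 SA[14]=4  'ccabdddbcdadbacdbcbcca'
  #15 SA[15]=1  'ccdccabdddbcdadbacdbcbcca'
  #16 SA[16]=12  'cdadbacdbcbcca'
  #17 SA[17]=18  'cdbcbcca'
  #18 SA[18]=2  'cdccabdddbcdadbacdbcbcca'
  #19 SA[19]=13  'dadbacdbcbcca'
  #20 SA[20]=15  'dbacdbcbcca'
  #21 SA[21]=19  'dbcbcca'
  #22 SA[22]=10  'dbcdadbacdbcbcca'
  #23 SA[23]=3  'dccabdddbcdadbacdbcbcca'
  #24 SA[24]=9  'ddbcdadbacdbcbcca'
  #25 SA[25]=8  'dddbcdadbacdbcbcca'

SA = [25, 6, 0, 17, 14, 16, 20, 22, 11, 7, 24, 5, 21, 23, 4, 1, 12, 18, 2, 13, 15, 19, 10, 3, 9, 8]
i: (SA[i-1],SA[i]) lcp shared
  1: (25,6) 1 'a'
  2: (6,0) 1 'a'
  3: (0,17) 2 'ac'
  4: (17,14) 1 'a'
  5: (14,16) 0 ''
  6: (16,20) 1 'b'
  7: (20,22) 2 'bc'
  8: (22,11) 2 'bc'
  9: (11,7) 1 'b'
  10: (7,24) 0 ''
  11: (24,5) 2 'ca'
  12: (5,21) 1 'c'
  13: (21,23) 1 'c'
  14: (23,4) 3 'cca'
  15: (4,1) 2 'cc'
  16: (1,12) 1 'c'
  17: (12,18) 2 'cd'
  18: (18,2) 2 'cd'
  19: (2,13) 0 ''
  20: (13,15) 1 'd'
  21: (15,19) 2 'db'
  22: (19,10) 3 'dbc'
  23: (10,3) 1 'd'
  24: (3,9) 1 'd'
  25: (9,8) 2 'dd'

n(n+1)/2 = 26·27/2 = 351
Σ LCP = 0 + 1 + 1 + 2 + 1 + 0 + 1 + 2 + 2 + 1 + 0 + 2 + 1 + 1 + 3 + 2 + 1 + 2 + 2 + 0 + 1 + 2 + 3 + 1 + 1 + 2 = 35
distinct = 351 − 35 = 316

316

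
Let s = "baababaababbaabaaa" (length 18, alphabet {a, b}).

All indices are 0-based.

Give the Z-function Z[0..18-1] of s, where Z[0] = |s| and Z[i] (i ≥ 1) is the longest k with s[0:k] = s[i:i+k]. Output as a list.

Z[0]=18
i=1: fresh scan; Z[1]=0
i=2: fresh scan; Z[2]=0
i=3: fresh scan; Z[3]=2 grow→box=[3,5)
i=4: min(r-i=1, Z[1]=0)=0; Z[4]=0
i=5: fresh scan; Z[5]=6 grow→box=[5,11)
i=6: min(r-i=5, Z[1]=0)=0; Z[6]=0
i=7: min(r-i=4, Z[2]=0)=0; Z[7]=0
i=8: min(r-i=3, Z[3]=2)=2; Z[8]=2
i=9: min(r-i=2, Z[4]=0)=0; Z[9]=0
i=10: min(r-i=1, Z[5]=6)=1; Z[10]=1
i=11: fresh scan; Z[11]=5 grow→box=[11,16)
i=12: min(r-i=4, Z[1]=0)=0; Z[12]=0
i=13: min(r-i=3, Z[2]=0)=0; Z[13]=0
i=14: min(r-i=2, Z[3]=2)=2; Z[14]=3 grow→box=[14,17)
i=15: min(r-i=2, Z[1]=0)=0; Z[15]=0
i=16: min(r-i=1, Z[2]=0)=0; Z[16]=0
i=17: fresh scan; Z[17]=0

[18, 0, 0, 2, 0, 6, 0, 0, 2, 0, 1, 5, 0, 0, 3, 0, 0, 0]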